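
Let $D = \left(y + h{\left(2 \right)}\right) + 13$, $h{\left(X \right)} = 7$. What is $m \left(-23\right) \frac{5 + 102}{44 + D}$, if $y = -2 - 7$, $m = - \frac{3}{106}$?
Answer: $\frac{7383}{5830} \approx 1.2664$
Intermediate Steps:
$m = - \frac{3}{106}$ ($m = \left(-3\right) \frac{1}{106} = - \frac{3}{106} \approx -0.028302$)
$y = -9$
$D = 11$ ($D = \left(-9 + 7\right) + 13 = -2 + 13 = 11$)
$m \left(-23\right) \frac{5 + 102}{44 + D} = \left(- \frac{3}{106}\right) \left(-23\right) \frac{5 + 102}{44 + 11} = \frac{69 \cdot \frac{107}{55}}{106} = \frac{69 \cdot 107 \cdot \frac{1}{55}}{106} = \frac{69}{106} \cdot \frac{107}{55} = \frac{7383}{5830}$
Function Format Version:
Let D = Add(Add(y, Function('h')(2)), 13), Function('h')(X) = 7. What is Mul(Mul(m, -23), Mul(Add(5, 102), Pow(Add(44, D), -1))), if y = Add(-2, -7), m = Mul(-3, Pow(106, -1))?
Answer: Rational(7383, 5830) ≈ 1.2664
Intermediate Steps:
m = Rational(-3, 106) (m = Mul(-3, Rational(1, 106)) = Rational(-3, 106) ≈ -0.028302)
y = -9
D = 11 (D = Add(Add(-9, 7), 13) = Add(-2, 13) = 11)
Mul(Mul(m, -23), Mul(Add(5, 102), Pow(Add(44, D), -1))) = Mul(Mul(Rational(-3, 106), -23), Mul(Add(5, 102), Pow(Add(44, 11), -1))) = Mul(Rational(69, 106), Mul(107, Pow(55, -1))) = Mul(Rational(69, 106), Mul(107, Rational(1, 55))) = Mul(Rational(69, 106), Rational(107, 55)) = Rational(7383, 5830)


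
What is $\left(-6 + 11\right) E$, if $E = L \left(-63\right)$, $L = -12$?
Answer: $3780$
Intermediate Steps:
$E = 756$ ($E = \left(-12\right) \left(-63\right) = 756$)
$\left(-6 + 11\right) E = \left(-6 + 11\right) 756 = 5 \cdot 756 = 3780$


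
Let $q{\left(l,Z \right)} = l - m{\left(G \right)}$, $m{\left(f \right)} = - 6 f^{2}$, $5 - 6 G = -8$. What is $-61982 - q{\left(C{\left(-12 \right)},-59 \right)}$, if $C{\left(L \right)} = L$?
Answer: $- \frac{371989}{6} \approx -61998.0$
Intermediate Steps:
$G = \frac{13}{6}$ ($G = \frac{5}{6} - - \frac{4}{3} = \frac{5}{6} + \frac{4}{3} = \frac{13}{6} \approx 2.1667$)
$q{\left(l,Z \right)} = \frac{169}{6} + l$ ($q{\left(l,Z \right)} = l - - 6 \left(\frac{13}{6}\right)^{2} = l - \left(-6\right) \frac{169}{36} = l - - \frac{169}{6} = l + \frac{169}{6} = \frac{169}{6} + l$)
$-61982 - q{\left(C{\left(-12 \right)},-59 \right)} = -61982 - \left(\frac{169}{6} - 12\right) = -61982 - \frac{97}{6} = - \frac{371989}{6}$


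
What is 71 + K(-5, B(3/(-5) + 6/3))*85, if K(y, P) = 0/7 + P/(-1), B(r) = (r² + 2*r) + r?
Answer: -2263/5 ≈ -452.60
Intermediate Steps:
B(r) = r² + 3*r
K(y, P) = -P (K(y, P) = 0*(⅐) + P*(-1) = 0 - P = -P)
71 + K(-5, B(3/(-5) + 6/3))*85 = 71 - (3/(-5) + 6/3)*(3 + (3/(-5) + 6/3))*85 = 71 - (3*(-⅕) + 6*(⅓))*(3 + (3*(-⅕) + 6*(⅓)))*85 = 71 - (-⅗ + 2)*(3 + (-⅗ + 2))*85 = 71 - 7*(3 + 7/5)/5*85 = 71 - 7*22/(5*5)*85 = 71 - 1*154/25*85 = 71 - 154/25*85 = 71 - 2618/5 = -2263/5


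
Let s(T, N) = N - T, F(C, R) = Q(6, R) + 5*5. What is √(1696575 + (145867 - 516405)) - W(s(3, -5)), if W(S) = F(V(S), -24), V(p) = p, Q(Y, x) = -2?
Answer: -23 + √1326037 ≈ 1128.5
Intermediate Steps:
F(C, R) = 23 (F(C, R) = -2 + 5*5 = -2 + 25 = 23)
W(S) = 23
√(1696575 + (145867 - 516405)) - W(s(3, -5)) = √(1696575 + (145867 - 516405)) - 1*23 = √(1696575 - 370538) - 23 = √1326037 - 23 = -23 + √1326037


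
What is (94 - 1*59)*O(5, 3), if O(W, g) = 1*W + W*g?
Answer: 700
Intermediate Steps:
O(W, g) = W + W*g
(94 - 1*59)*O(5, 3) = (94 - 1*59)*(5*(1 + 3)) = (94 - 59)*(5*4) = 35*20 = 700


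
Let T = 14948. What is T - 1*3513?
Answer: 11435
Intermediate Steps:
T - 1*3513 = 14948 - 1*3513 = 14948 - 3513 = 11435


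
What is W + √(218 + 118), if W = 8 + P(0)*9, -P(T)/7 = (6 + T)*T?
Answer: 8 + 4*√21 ≈ 26.330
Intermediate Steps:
P(T) = -7*T*(6 + T) (P(T) = -7*(6 + T)*T = -7*T*(6 + T))
W = 8 (W = 8 - 7*0*(6 + 0)*9 = 8 - 7*0*6*9 = 8 + 0*9 = 8 + 0 = 8)
W + √(218 + 118) = 8 + √(218 + 118) = 8 + √336 = 8 + 4*√21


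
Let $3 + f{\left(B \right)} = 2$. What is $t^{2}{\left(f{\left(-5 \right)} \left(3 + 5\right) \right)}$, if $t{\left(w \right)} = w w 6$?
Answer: $147456$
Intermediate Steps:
$f{\left(B \right)} = -1$ ($f{\left(B \right)} = -3 + 2 = -1$)
$t{\left(w \right)} = 6 w^{2}$ ($t{\left(w \right)} = w^{2} \cdot 6 = 6 w^{2}$)
$t^{2}{\left(f{\left(-5 \right)} \left(3 + 5\right) \right)} = \left(6 \left(- (3 + 5)\right)^{2}\right)^{2} = \left(6 \left(\left(-1\right) 8\right)^{2}\right)^{2} = \left(6 \left(-8\right)^{2}\right)^{2} = \left(6 \cdot 64\right)^{2} = 384^{2} = 147456$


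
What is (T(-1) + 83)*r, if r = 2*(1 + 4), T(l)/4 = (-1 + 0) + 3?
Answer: 910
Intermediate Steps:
T(l) = 8 (T(l) = 4*((-1 + 0) + 3) = 4*(-1 + 3) = 4*2 = 8)
r = 10 (r = 2*5 = 10)
(T(-1) + 83)*r = (8 + 83)*10 = 91*10 = 910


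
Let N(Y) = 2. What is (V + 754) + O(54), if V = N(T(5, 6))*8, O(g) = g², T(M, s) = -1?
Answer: 3686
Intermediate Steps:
V = 16 (V = 2*8 = 16)
(V + 754) + O(54) = (16 + 754) + 54² = 770 + 2916 = 3686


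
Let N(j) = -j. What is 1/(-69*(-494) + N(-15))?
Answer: 1/34101 ≈ 2.9325e-5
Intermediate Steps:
1/(-69*(-494) + N(-15)) = 1/(-69*(-494) - 1*(-15)) = 1/(34086 + 15) = 1/34101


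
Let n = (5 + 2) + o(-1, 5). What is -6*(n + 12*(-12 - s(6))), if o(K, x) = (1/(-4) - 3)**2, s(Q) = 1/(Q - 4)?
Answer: 6357/8 ≈ 794.63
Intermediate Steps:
s(Q) = 1/(-4 + Q)
o(K, x) = 169/16 (o(K, x) = (1*(-1/4) - 3)**2 = (-1/4 - 3)**2 = (-13/4)**2 = 169/16)
n = 281/16 (n = (5 + 2) + 169/16 = 7 + 169/16 = 281/16 ≈ 17.563)
-6*(n + 12*(-12 - s(6))) = -6*(281/16 + 12*(-12 - 1/(-4 + 6))) = -6*(281/16 + 12*(-12 - 1/2)) = -6*(281/16 + 12*(-25/2)) = -6*(281/16 - 150) = -6*(-2119/16) = 6357/8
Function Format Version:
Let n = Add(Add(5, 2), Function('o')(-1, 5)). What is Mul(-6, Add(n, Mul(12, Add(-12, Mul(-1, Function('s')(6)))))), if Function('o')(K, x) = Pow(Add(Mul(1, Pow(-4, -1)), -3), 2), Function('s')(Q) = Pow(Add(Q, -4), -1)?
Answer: Rational(6357, 8) ≈ 794.63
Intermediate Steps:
Function('s')(Q) = Pow(Add(-4, Q), -1)
Function('o')(K, x) = Rational(169, 16) (Function('o')(K, x) = Pow(Add(Mul(1, Rational(-1, 4)), -3), 2) = Pow(Add(Rational(-1, 4), -3), 2) = Pow(Rational(-13, 4), 2) = Rational(169, 16))
n = Rational(281, 16) (n = Add(Add(5, 2), Rational(169, 16)) = Add(7, Rational(169, 16)) = Rational(281, 16) ≈ 17.563)
Mul(-6, Add(n, Mul(12, Add(-12, Mul(-1, Function('s')(6)))))) = Mul(-6, Add(Rational(281, 16), Mul(12, Add(-12, Mul(-1, Pow(Add(-4, 6), -1)))))) = Mul(-6, Add(Rational(281, 16), Mul(12, Add(-12, Mul(-1, Pow(2, -1)))))) = Mul(-6, Add(Rational(281, 16), Mul(12, Add(-12, Mul(-1, Rational(1, 2)))))) = Mul(-6, Add(Rational(281, 16), Mul(12, Add(-12, Rational(-1, 2))))) = Mul(-6, Add(Rational(281, 16), Mul(12, Rational(-25, 2)))) = Mul(-6, Add(Rational(281, 16), -150)) = Mul(-6, Rational(-2119, 16)) = Rational(6357, 8)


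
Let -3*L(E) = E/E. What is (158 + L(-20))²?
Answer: 223729/9 ≈ 24859.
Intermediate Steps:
L(E) = -⅓ (L(E) = -E/(3*E) = -⅓*1 = -⅓)
(158 + L(-20))² = (158 - ⅓)² = (473/3)² = 223729/9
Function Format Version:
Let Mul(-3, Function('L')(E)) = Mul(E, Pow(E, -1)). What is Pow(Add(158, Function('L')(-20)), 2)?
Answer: Rational(223729, 9) ≈ 24859.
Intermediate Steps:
Function('L')(E) = Rational(-1, 3) (Function('L')(E) = Mul(Rational(-1, 3), Mul(E, Pow(E, -1))) = Mul(Rational(-1, 3), 1) = Rational(-1, 3))
Pow(Add(158, Function('L')(-20)), 2) = Pow(Add(158, Rational(-1, 3)), 2) = Pow(Rational(473, 3), 2) = Rational(223729, 9)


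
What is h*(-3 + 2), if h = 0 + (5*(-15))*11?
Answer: 825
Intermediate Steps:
h = -825 (h = 0 - 75*11 = 0 - 825 = -825)
h*(-3 + 2) = -825*(-3 + 2) = -825*(-1) = 825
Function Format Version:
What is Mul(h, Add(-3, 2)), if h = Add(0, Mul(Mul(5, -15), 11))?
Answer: 825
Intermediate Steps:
h = -825 (h = Add(0, Mul(-75, 11)) = Add(0, -825) = -825)
Mul(h, Add(-3, 2)) = Mul(-825, Add(-3, 2)) = Mul(-825, -1) = 825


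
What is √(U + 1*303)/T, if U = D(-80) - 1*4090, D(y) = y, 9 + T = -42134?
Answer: -I*√3867/42143 ≈ -0.0014756*I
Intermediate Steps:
T = -42143 (T = -9 - 42134 = -42143)
U = -4170 (U = -80 - 1*4090 = -80 - 4090 = -4170)
√(U + 1*303)/T = √(-4170 + 1*303)/(-42143) = √(-4170 + 303)*(-1/42143) = √(-3867)*(-1/42143) = (I*√3867)*(-1/42143) = -I*√3867/42143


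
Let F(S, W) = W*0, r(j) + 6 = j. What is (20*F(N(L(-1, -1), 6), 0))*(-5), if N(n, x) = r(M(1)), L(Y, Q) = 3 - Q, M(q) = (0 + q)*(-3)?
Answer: 0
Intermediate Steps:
M(q) = -3*q (M(q) = q*(-3) = -3*q)
r(j) = -6 + j
N(n, x) = -9 (N(n, x) = -6 - 3*1 = -6 - 3 = -9)
F(S, W) = 0
(20*F(N(L(-1, -1), 6), 0))*(-5) = (20*0)*(-5) = 0*(-5) = 0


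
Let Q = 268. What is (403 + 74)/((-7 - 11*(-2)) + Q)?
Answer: 477/283 ≈ 1.6855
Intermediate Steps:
(403 + 74)/((-7 - 11*(-2)) + Q) = (403 + 74)/((-7 - 11*(-2)) + 268) = 477/((-7 + 22) + 268) = 477/(15 + 268) = 477/283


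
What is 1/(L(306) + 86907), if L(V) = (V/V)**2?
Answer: 1/86908 ≈ 1.1506e-5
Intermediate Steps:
L(V) = 1 (L(V) = 1**2 = 1)
1/(L(306) + 86907) = 1/(1 + 86907) = 1/86908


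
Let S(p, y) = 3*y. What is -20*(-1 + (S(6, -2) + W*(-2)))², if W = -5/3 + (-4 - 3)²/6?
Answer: -8000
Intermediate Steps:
W = 13/2 (W = -5*⅓ + (-7)²*(⅙) = -5/3 + 49*(⅙) = -5/3 + 49/6 = 13/2 ≈ 6.5000)
-20*(-1 + (S(6, -2) + W*(-2)))² = -20*(-1 + (3*(-2) + (13/2)*(-2)))² = -20*(-1 + (-6 - 13))² = -20*(-1 - 19)² = -20*(-20)² = -20*400 = -8000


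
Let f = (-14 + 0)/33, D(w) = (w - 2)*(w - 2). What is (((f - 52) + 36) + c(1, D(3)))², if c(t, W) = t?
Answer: 259081/1089 ≈ 237.91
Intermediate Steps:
D(w) = (-2 + w)² (D(w) = (-2 + w)*(-2 + w) = (-2 + w)²)
f = -14/33 (f = -14*1/33 = -14/33 ≈ -0.42424)
(((f - 52) + 36) + c(1, D(3)))² = (((-14/33 - 52) + 36) + 1)² = ((-1730/33 + 36) + 1)² = (-542/33 + 1)² = (-509/33)² = 259081/1089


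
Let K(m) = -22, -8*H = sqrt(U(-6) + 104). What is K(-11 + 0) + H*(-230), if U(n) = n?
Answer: -22 + 805*sqrt(2)/4 ≈ 262.61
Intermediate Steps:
H = -7*sqrt(2)/8 (H = -sqrt(-6 + 104)/8 = -7*sqrt(2)/8 ≈ -1.2374)
K(-11 + 0) + H*(-230) = -22 - 7*sqrt(2)/8*(-230) = -22 + 805*sqrt(2)/4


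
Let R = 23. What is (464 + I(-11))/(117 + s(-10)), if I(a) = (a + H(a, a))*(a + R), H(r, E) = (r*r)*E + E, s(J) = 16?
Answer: -15772/133 ≈ -118.59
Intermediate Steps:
H(r, E) = E + E*r² (H(r, E) = r²*E + E = E*r² + E = E + E*r²)
I(a) = (23 + a)*(a + a*(1 + a²)) (I(a) = (a + a*(1 + a²))*(a + 23) = (a + a*(1 + a²))*(23 + a) = (23 + a)*(a + a*(1 + a²)))
(464 + I(-11))/(117 + s(-10)) = (464 - 11*(46 + (-11)³ + 2*(-11) + 23*(-11)²))/(117 + 16) = (464 - 11*(46 - 1331 - 22 + 23*121))/133 = (464 - 11*(46 - 1331 - 22 + 2783))*(1/133) = (464 - 11*1476)*(1/133) = (464 - 16236)*(1/133) = -15772*1/133 = -15772/133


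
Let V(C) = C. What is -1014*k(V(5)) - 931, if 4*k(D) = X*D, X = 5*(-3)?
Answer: 36163/2 ≈ 18082.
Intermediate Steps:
X = -15
k(D) = -15*D/4 (k(D) = (-15*D)/4 = -15*D/4)
-1014*k(V(5)) - 931 = -(-7605)*5/2 - 931 = -1014*(-75/4) - 931 = 38025/2 - 931 = 36163/2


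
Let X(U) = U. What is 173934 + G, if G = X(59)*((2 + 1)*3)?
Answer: 174465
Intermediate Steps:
G = 531 (G = 59*((2 + 1)*3) = 59*(3*3) = 59*9 = 531)
173934 + G = 173934 + 531 = 174465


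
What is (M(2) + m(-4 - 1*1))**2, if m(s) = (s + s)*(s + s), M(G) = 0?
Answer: 10000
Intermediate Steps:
m(s) = 4*s**2 (m(s) = (2*s)*(2*s) = 4*s**2)
(M(2) + m(-4 - 1*1))**2 = (0 + 4*(-4 - 1*1)**2)**2 = (0 + 4*(-4 - 1)**2)**2 = (0 + 4*(-5)**2)**2 = (0 + 4*25)**2 = (0 + 100)**2 = 100**2 = 10000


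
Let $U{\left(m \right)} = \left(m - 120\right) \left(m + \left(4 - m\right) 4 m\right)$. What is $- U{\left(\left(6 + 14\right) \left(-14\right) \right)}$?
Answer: $-127344000$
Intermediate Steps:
$U{\left(m \right)} = \left(-120 + m\right) \left(m + m \left(16 - 4 m\right)\right)$ ($U{\left(m \right)} = \left(-120 + m\right) \left(m + \left(16 - 4 m\right) m\right) = \left(-120 + m\right) \left(m + m \left(16 - 4 m\right)\right)$)
$- U{\left(\left(6 + 14\right) \left(-14\right) \right)} = - \left(6 + 14\right) \left(-14\right) \left(-2040 - 4 \left(\left(6 + 14\right) \left(-14\right)\right)^{2} + 497 \left(6 + 14\right) \left(-14\right)\right) = - 20 \left(-14\right) \left(-2040 - 4 \left(20 \left(-14\right)\right)^{2} + 497 \cdot 20 \left(-14\right)\right) = - \left(-280\right) \left(-2040 - 4 \left(-280\right)^{2} + 497 \left(-280\right)\right) = - \left(-280\right) \left(-2040 - 313600 - 139160\right) = - \left(-280\right) \left(-454800\right) = \left(-1\right) 127344000 = -127344000$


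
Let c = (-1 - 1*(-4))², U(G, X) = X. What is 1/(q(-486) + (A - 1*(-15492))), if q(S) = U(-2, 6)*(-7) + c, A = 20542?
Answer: 1/36001 ≈ 2.7777e-5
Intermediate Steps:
c = 9 (c = (-1 + 4)² = 3² = 9)
q(S) = -33 (q(S) = 6*(-7) + 9 = -42 + 9 = -33)
1/(q(-486) + (A - 1*(-15492))) = 1/(-33 + (20542 - 1*(-15492))) = 1/(-33 + (20542 + 15492)) = 1/(-33 + 36034) = 1/36001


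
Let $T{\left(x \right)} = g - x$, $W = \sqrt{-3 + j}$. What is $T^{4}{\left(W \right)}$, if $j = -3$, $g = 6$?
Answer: $\left(6 - i \sqrt{6}\right)^{4} \approx 36.0 - 1763.6 i$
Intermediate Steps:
$W = i \sqrt{6}$ ($W = \sqrt{-3 - 3} = \sqrt{-6} = i \sqrt{6} \approx 2.4495 i$)
$T{\left(x \right)} = 6 - x$
$T^{4}{\left(W \right)} = \left(6 - i \sqrt{6}\right)^{4}$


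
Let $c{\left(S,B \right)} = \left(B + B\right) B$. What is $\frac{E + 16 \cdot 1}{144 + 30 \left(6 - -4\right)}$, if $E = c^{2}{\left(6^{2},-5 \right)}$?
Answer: $\frac{17}{3} \approx 5.6667$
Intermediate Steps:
$c{\left(S,B \right)} = 2 B^{2}$ ($c{\left(S,B \right)} = 2 B B = 2 B^{2}$)
$E = 2500$ ($E = \left(2 \left(-5\right)^{2}\right)^{2} = \left(2 \cdot 25\right)^{2} = 50^{2} = 2500$)
$\frac{E + 16 \cdot 1}{144 + 30 \left(6 - -4\right)} = \frac{2500 + 16 \cdot 1}{144 + 30 \left(6 - -4\right)} = \frac{2500 + 16}{144 + 30 \left(6 + 4\right)} = \frac{2516}{144 + 30 \cdot 10} = \frac{2516}{144 + 300} = \frac{2516}{444} = 2516 \cdot \frac{1}{444} = \frac{17}{3}$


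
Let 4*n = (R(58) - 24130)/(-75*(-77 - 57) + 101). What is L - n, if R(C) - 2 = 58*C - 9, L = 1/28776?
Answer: 149451113/292105176 ≈ 0.51163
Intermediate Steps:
L = 1/28776 ≈ 3.4751e-5
R(C) = -7 + 58*C (R(C) = 2 + (58*C - 9) = 2 + (-9 + 58*C) = -7 + 58*C)
n = -20773/40604 (n = (((-7 + 58*58) - 24130)/(-75*(-77 - 57) + 101))/4 = (((-7 + 3364) - 24130)/(-75*(-134) + 101))/4 = ((3357 - 24130)/(10050 + 101))/4 = (-20773/10151)/4 = (-20773*1/10151)/4 = (¼)*(-20773/10151) = -20773/40604 ≈ -0.51160)
L - n = 1/28776 - 1*(-20773/40604) = 1/28776 + 20773/40604 = 149451113/292105176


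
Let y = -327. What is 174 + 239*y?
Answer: -77979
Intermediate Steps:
174 + 239*y = 174 + 239*(-327) = 174 - 78153 = -77979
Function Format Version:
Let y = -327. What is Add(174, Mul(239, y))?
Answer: -77979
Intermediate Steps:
Add(174, Mul(239, y)) = Add(174, Mul(239, -327)) = Add(174, -78153) = -77979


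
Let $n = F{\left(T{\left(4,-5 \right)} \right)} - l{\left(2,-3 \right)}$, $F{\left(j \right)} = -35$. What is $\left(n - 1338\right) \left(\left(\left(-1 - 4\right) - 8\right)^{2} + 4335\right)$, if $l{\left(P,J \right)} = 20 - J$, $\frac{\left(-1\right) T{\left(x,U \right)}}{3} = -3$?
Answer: $-6287584$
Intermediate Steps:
$T{\left(x,U \right)} = 9$ ($T{\left(x,U \right)} = \left(-3\right) \left(-3\right) = 9$)
$n = -58$ ($n = -35 - \left(20 - -3\right) = -35 - \left(20 + 3\right) = -35 - 23 = -58$)
$\left(n - 1338\right) \left(\left(\left(-1 - 4\right) - 8\right)^{2} + 4335\right) = \left(-58 - 1338\right) \left(\left(\left(-1 - 4\right) - 8\right)^{2} + 4335\right) = - 1396 \left(\left(\left(-1 - 4\right) - 8\right)^{2} + 4335\right) = - 1396 \left(\left(-5 - 8\right)^{2} + 4335\right) = - 1396 \left(\left(-13\right)^{2} + 4335\right) = - 1396 \left(169 + 4335\right) = \left(-1396\right) 4504 = -6287584$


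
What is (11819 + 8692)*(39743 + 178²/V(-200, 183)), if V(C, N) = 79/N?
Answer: 183324631059/79 ≈ 2.3206e+9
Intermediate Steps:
(11819 + 8692)*(39743 + 178²/V(-200, 183)) = (11819 + 8692)*(39743 + 178²/((79/183))) = 20511*(39743 + 31684/((79*(1/183)))) = 20511*(39743 + 31684/(79/183)) = 20511*(39743 + 31684*(183/79)) = 20511*(39743 + 5798172/79) = 20511*(8937869/79) = 183324631059/79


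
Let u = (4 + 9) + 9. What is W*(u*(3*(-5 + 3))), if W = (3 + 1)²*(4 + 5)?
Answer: -19008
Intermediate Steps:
u = 22 (u = 13 + 9 = 22)
W = 144 (W = 4²*9 = 16*9 = 144)
W*(u*(3*(-5 + 3))) = 144*(22*(3*(-5 + 3))) = 144*(22*(3*(-2))) = 144*(22*(-6)) = 144*(-132) = -19008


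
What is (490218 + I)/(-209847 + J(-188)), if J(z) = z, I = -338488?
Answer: -30346/42007 ≈ -0.72240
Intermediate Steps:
(490218 + I)/(-209847 + J(-188)) = (490218 - 338488)/(-209847 - 188) = 151730/(-210035) = 151730*(-1/210035) = -30346/42007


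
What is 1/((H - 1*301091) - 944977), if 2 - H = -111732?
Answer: -1/1134334 ≈ -8.8157e-7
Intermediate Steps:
H = 111734 (H = 2 - 1*(-111732) = 2 + 111732 = 111734)
1/((H - 1*301091) - 944977) = 1/((111734 - 1*301091) - 944977) = 1/((111734 - 301091) - 944977) = 1/(-189357 - 944977) = 1/(-1134334) = -1/1134334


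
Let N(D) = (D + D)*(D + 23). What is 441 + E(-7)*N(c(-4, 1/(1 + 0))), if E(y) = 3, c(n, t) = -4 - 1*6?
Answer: -339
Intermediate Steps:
c(n, t) = -10 (c(n, t) = -4 - 6 = -10)
N(D) = 2*D*(23 + D) (N(D) = (2*D)*(23 + D) = 2*D*(23 + D))
441 + E(-7)*N(c(-4, 1/(1 + 0))) = 441 + 3*(2*(-10)*(23 - 10)) = 441 + 3*(2*(-10)*13) = 441 + 3*(-260) = 441 - 780 = -339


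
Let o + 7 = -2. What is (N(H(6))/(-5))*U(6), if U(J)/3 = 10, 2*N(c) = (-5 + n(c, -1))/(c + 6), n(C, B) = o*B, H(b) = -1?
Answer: -12/5 ≈ -2.4000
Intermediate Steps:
o = -9 (o = -7 - 2 = -9)
n(C, B) = -9*B
N(c) = 2/(6 + c) (N(c) = ((-5 - 9*(-1))/(c + 6))/2 = ((-5 + 9)/(6 + c))/2 = (4/(6 + c))/2 = 2/(6 + c))
U(J) = 30 (U(J) = 3*10 = 30)
(N(H(6))/(-5))*U(6) = ((2/(6 - 1))/(-5))*30 = ((2/5)*(-⅕))*30 = ((2*(⅕))*(-⅕))*30 = ((⅖)*(-⅕))*30 = -2/25*30 = -12/5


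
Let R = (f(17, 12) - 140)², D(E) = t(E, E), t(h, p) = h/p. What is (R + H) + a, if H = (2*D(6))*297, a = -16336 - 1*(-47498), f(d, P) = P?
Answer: 48140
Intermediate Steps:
D(E) = 1 (D(E) = E/E = 1)
a = 31162 (a = -16336 + 47498 = 31162)
H = 594 (H = (2*1)*297 = 2*297 = 594)
R = 16384 (R = (12 - 140)² = (-128)² = 16384)
(R + H) + a = (16384 + 594) + 31162 = 16978 + 31162 = 48140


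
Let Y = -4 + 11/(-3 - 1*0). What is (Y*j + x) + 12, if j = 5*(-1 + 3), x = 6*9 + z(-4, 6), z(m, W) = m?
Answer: -44/3 ≈ -14.667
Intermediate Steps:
x = 50 (x = 6*9 - 4 = 54 - 4 = 50)
Y = -23/3 (Y = -4 + 11/(-3 + 0) = -4 + 11/(-3) = -4 + 11*(-1/3) = -4 - 11/3 = -23/3 ≈ -7.6667)
j = 10 (j = 5*2 = 10)
(Y*j + x) + 12 = (-23/3*10 + 50) + 12 = (-230/3 + 50) + 12 = -80/3 + 12 = -44/3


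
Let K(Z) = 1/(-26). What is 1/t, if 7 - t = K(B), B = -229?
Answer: 26/183 ≈ 0.14208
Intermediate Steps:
K(Z) = -1/26
t = 183/26 (t = 7 - 1*(-1/26) = 7 + 1/26 = 183/26 ≈ 7.0385)
1/t = 1/(183/26) = 26/183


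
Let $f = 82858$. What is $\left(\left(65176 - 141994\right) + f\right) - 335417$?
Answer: $-329377$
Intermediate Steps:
$\left(\left(65176 - 141994\right) + f\right) - 335417 = \left(\left(65176 - 141994\right) + 82858\right) - 335417 = \left(-76818 + 82858\right) - 335417 = 6040 - 335417 = -329377$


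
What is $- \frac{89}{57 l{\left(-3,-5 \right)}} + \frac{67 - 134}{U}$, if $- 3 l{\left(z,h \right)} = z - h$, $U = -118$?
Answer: $\frac{3262}{1121} \approx 2.9099$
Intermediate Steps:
$l{\left(z,h \right)} = - \frac{z}{3} + \frac{h}{3}$ ($l{\left(z,h \right)} = - \frac{z - h}{3} = - \frac{z}{3} + \frac{h}{3}$)
$- \frac{89}{57 l{\left(-3,-5 \right)}} + \frac{67 - 134}{U} = - \frac{89}{57 \left(\left(- \frac{1}{3}\right) \left(-3\right) + \frac{1}{3} \left(-5\right)\right)} + \frac{67 - 134}{-118} = - \frac{89}{57 \left(1 - \frac{5}{3}\right)} + \left(67 - 134\right) \left(- \frac{1}{118}\right) = - \frac{89}{57 \left(- \frac{2}{3}\right)} - - \frac{67}{118} = - \frac{89}{-38} + \frac{67}{118} = \left(-89\right) \left(- \frac{1}{38}\right) + \frac{67}{118} = \frac{89}{38} + \frac{67}{118} = \frac{3262}{1121}$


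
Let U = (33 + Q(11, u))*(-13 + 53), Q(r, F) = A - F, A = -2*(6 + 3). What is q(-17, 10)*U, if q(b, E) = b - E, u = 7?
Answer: -8640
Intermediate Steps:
A = -18 (A = -2*9 = -18)
Q(r, F) = -18 - F
U = 320 (U = (33 + (-18 - 1*7))*(-13 + 53) = (33 + (-18 - 7))*40 = (33 - 25)*40 = 8*40 = 320)
q(-17, 10)*U = (-17 - 1*10)*320 = (-17 - 10)*320 = -27*320 = -8640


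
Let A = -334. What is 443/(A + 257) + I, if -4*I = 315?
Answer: -26027/308 ≈ -84.503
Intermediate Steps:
I = -315/4 (I = -1/4*315 = -315/4 ≈ -78.750)
443/(A + 257) + I = 443/(-334 + 257) - 315/4 = 443/(-77) - 315/4 = 443*(-1/77) - 315/4 = -443/77 - 315/4 = -26027/308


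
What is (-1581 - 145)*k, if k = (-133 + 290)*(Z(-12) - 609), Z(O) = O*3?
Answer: 174783390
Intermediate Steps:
Z(O) = 3*O
k = -101265 (k = (-133 + 290)*(3*(-12) - 609) = 157*(-36 - 609) = 157*(-645) = -101265)
(-1581 - 145)*k = (-1581 - 145)*(-101265) = -1726*(-101265) = 174783390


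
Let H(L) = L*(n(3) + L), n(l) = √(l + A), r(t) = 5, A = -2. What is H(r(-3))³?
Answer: 27000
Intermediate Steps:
n(l) = √(-2 + l) (n(l) = √(l - 2) = √(-2 + l))
H(L) = L*(1 + L) (H(L) = L*(√(-2 + 3) + L) = L*(√1 + L) = L*(1 + L))
H(r(-3))³ = (5*(1 + 5))³ = (5*6)³ = 30³ = 27000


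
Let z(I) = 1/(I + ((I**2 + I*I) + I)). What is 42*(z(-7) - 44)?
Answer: -3695/2 ≈ -1847.5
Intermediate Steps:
z(I) = 1/(2*I + 2*I**2) (z(I) = 1/(I + ((I**2 + I**2) + I)) = 1/(I + (2*I**2 + I)) = 1/(I + (I + 2*I**2)) = 1/(2*I + 2*I**2))
42*(z(-7) - 44) = 42*((1/2)/(-7*(1 - 7)) - 44) = 42*((1/2)*(-1/7)/(-6) - 44) = 42*((1/2)*(-1/7)*(-1/6) - 44) = 42*(1/84 - 44) = 42*(-3695/84) = -3695/2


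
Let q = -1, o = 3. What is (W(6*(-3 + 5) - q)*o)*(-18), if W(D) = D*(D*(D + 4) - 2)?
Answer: -153738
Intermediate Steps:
W(D) = D*(-2 + D*(4 + D)) (W(D) = D*(D*(4 + D) - 2) = D*(-2 + D*(4 + D)))
(W(6*(-3 + 5) - q)*o)*(-18) = (((6*(-3 + 5) - 1*(-1))*(-2 + (6*(-3 + 5) - 1*(-1))² + 4*(6*(-3 + 5) - 1*(-1))))*3)*(-18) = (((6*2 + 1)*(-2 + (6*2 + 1)² + 4*(6*2 + 1)))*3)*(-18) = (((12 + 1)*(-2 + (12 + 1)² + 4*(12 + 1)))*3)*(-18) = ((13*(-2 + 13² + 4*13))*3)*(-18) = ((13*(-2 + 169 + 52))*3)*(-18) = ((13*219)*3)*(-18) = (2847*3)*(-18) = 8541*(-18) = -153738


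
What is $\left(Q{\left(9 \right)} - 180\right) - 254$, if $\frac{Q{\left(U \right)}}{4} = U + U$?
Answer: $-362$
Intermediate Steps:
$Q{\left(U \right)} = 8 U$ ($Q{\left(U \right)} = 4 \left(U + U\right) = 4 \cdot 2 U = 8 U$)
$\left(Q{\left(9 \right)} - 180\right) - 254 = \left(8 \cdot 9 - 180\right) - 254 = \left(72 - 180\right) - 254 = -108 - 254 = -362$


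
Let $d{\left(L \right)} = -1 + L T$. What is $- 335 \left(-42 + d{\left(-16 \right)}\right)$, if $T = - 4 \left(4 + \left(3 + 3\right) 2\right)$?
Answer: $-328635$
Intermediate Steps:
$T = -64$ ($T = - 4 \left(4 + 6 \cdot 2\right) = - 4 \left(4 + 12\right) = \left(-4\right) 16 = -64$)
$d{\left(L \right)} = -1 - 64 L$ ($d{\left(L \right)} = -1 + L \left(-64\right) = -1 - 64 L$)
$- 335 \left(-42 + d{\left(-16 \right)}\right) = - 335 \left(-42 - -1023\right) = - 335 \left(-42 + \left(-1 + 1024\right)\right) = - 335 \left(-42 + 1023\right) = \left(-335\right) 981 = -328635$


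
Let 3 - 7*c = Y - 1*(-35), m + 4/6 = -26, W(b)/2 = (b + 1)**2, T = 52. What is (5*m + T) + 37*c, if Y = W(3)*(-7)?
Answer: 19604/21 ≈ 933.52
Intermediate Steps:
W(b) = 2*(1 + b)**2 (W(b) = 2*(b + 1)**2 = 2*(1 + b)**2)
m = -80/3 (m = -2/3 - 26 = -80/3 ≈ -26.667)
Y = -224 (Y = (2*(1 + 3)**2)*(-7) = (2*4**2)*(-7) = (2*16)*(-7) = 32*(-7) = -224)
c = 192/7 (c = 3/7 - (-224 - 1*(-35))/7 = 3/7 - (-224 + 35)/7 = 3/7 - 1/7*(-189) = 3/7 + 27 = 192/7 ≈ 27.429)
(5*m + T) + 37*c = (5*(-80/3) + 52) + 37*(192/7) = (-400/3 + 52) + 7104/7 = -244/3 + 7104/7 = 19604/21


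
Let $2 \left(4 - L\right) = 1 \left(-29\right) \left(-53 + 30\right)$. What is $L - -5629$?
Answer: $\frac{10599}{2} \approx 5299.5$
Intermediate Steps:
$L = - \frac{659}{2}$ ($L = 4 - \frac{1 \left(-29\right) \left(-53 + 30\right)}{2} = 4 - \frac{\left(-29\right) \left(-23\right)}{2} = 4 - \frac{667}{2} = - \frac{659}{2} \approx -329.5$)
$L - -5629 = - \frac{659}{2} - -5629 = - \frac{659}{2} + 5629 = \frac{10599}{2}$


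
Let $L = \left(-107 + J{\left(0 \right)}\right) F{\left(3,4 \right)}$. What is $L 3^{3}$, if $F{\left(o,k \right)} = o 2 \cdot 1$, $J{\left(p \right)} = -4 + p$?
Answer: $-17982$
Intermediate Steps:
$F{\left(o,k \right)} = 2 o$ ($F{\left(o,k \right)} = 2 o 1 = 2 o$)
$L = -666$ ($L = \left(-107 + \left(-4 + 0\right)\right) 2 \cdot 3 = \left(-107 - 4\right) 6 = \left(-111\right) 6 = -666$)
$L 3^{3} = - 666 \cdot 3^{3} = \left(-666\right) 27 = -17982$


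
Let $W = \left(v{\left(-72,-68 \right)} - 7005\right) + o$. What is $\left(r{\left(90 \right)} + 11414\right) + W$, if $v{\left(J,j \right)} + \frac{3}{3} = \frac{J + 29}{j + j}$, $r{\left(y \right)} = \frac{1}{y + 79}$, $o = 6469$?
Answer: $\frac{250004371}{22984} \approx 10877.0$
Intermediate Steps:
$r{\left(y \right)} = \frac{1}{79 + y}$
$v{\left(J,j \right)} = -1 + \frac{29 + J}{2 j}$ ($v{\left(J,j \right)} = -1 + \frac{J + 29}{j + j} = -1 + \frac{29 + J}{2 j}$)
$W = - \frac{72989}{136}$ ($W = \left(\frac{29 - 72 - -136}{2 \left(-68\right)} - 7005\right) + 6469 = \left(\frac{1}{2} \left(- \frac{1}{68}\right) \left(29 - 72 + 136\right) - 7005\right) + 6469 = \left(\frac{1}{2} \left(- \frac{1}{68}\right) 93 - 7005\right) + 6469 = \left(- \frac{93}{136} - 7005\right) + 6469 = - \frac{952773}{136} + 6469 = - \frac{72989}{136} \approx -536.68$)
$\left(r{\left(90 \right)} + 11414\right) + W = \left(\frac{1}{79 + 90} + 11414\right) - \frac{72989}{136} = \left(\frac{1}{169} + 11414\right) - \frac{72989}{136} = \frac{1928967}{169} - \frac{72989}{136} = \frac{250004371}{22984}$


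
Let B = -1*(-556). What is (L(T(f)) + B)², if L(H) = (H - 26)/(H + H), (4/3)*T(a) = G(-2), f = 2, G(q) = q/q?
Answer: 10465225/36 ≈ 2.9070e+5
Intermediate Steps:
G(q) = 1
T(a) = ¾ (T(a) = (¾)*1 = ¾)
L(H) = (-26 + H)/(2*H) (L(H) = (-26 + H)/((2*H)) = (-26 + H)*(1/(2*H)) = (-26 + H)/(2*H))
B = 556
(L(T(f)) + B)² = ((-26 + ¾)/(2*(¾)) + 556)² = ((½)*(4/3)*(-101/4) + 556)² = (-101/6 + 556)² = (3235/6)² = 10465225/36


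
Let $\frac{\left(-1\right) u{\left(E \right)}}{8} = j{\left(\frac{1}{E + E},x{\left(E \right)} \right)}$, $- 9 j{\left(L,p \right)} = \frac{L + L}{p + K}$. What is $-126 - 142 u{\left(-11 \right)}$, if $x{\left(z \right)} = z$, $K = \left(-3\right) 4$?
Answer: $- \frac{288038}{2277} \approx -126.5$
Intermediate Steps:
$K = -12$
$j{\left(L,p \right)} = - \frac{2 L}{9 \left(-12 + p\right)}$ ($j{\left(L,p \right)} = - \frac{\left(L + L\right) \frac{1}{p - 12}}{9} = - \frac{2 L \frac{1}{-12 + p}}{9} = - \frac{2 L}{9 \left(-12 + p\right)}$)
$u{\left(E \right)} = \frac{8}{E \left(-108 + 9 E\right)}$ ($u{\left(E \right)} = - 8 \left(- \frac{2}{\left(E + E\right) \left(-108 + 9 E\right)}\right) = - 8 \left(- \frac{2}{2 E \left(-108 + 9 E\right)}\right) = - 8 \left(- \frac{2 \frac{1}{2 E}}{-108 + 9 E}\right) = - 8 \left(- \frac{1}{E \left(-108 + 9 E\right)}\right) = \frac{8}{E \left(-108 + 9 E\right)}$)
$-126 - 142 u{\left(-11 \right)} = -126 - 142 \frac{8}{9 \left(-11\right) \left(-12 - 11\right)} = -126 - 142 \cdot \frac{8}{9} \left(- \frac{1}{11}\right) \frac{1}{-23} = -126 - 142 \cdot \frac{8}{9} \left(- \frac{1}{11}\right) \left(- \frac{1}{23}\right) = -126 - \frac{1136}{2277} = - \frac{288038}{2277}$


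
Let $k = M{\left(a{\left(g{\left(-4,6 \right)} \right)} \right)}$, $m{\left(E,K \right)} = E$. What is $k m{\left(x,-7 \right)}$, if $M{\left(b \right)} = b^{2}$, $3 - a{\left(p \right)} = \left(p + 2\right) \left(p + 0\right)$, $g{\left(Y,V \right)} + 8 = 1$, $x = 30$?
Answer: $30720$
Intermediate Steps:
$g{\left(Y,V \right)} = -7$ ($g{\left(Y,V \right)} = -8 + 1 = -7$)
$a{\left(p \right)} = 3 - p \left(2 + p\right)$ ($a{\left(p \right)} = 3 - \left(p + 2\right) \left(p + 0\right) = 3 - \left(2 + p\right) p = 3 - p \left(2 + p\right)$)
$k = 1024$ ($k = \left(3 - \left(-7\right)^{2} - -14\right)^{2} = \left(3 - 49 + 14\right)^{2} = \left(-32\right)^{2} = 1024$)
$k m{\left(x,-7 \right)} = 1024 \cdot 30 = 30720$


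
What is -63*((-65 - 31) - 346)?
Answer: 27846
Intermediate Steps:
-63*((-65 - 31) - 346) = -63*(-96 - 346) = -63*(-442) = 27846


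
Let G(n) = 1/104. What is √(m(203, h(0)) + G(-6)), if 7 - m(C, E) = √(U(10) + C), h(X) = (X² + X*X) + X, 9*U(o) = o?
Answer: √(170586 - 8112*√1837)/156 ≈ 2.6976*I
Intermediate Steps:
U(o) = o/9
G(n) = 1/104
h(X) = X + 2*X² (h(X) = (X² + X²) + X = 2*X² + X = X + 2*X²)
m(C, E) = 7 - √(10/9 + C) (m(C, E) = 7 - √((⅑)*10 + C) = 7 - √(10/9 + C))
√(m(203, h(0)) + G(-6)) = √((7 - √(10 + 9*203)/3) + 1/104) = √((7 - √(10 + 1827)/3) + 1/104) = √((7 - √1837/3) + 1/104) = √(729/104 - √1837/3)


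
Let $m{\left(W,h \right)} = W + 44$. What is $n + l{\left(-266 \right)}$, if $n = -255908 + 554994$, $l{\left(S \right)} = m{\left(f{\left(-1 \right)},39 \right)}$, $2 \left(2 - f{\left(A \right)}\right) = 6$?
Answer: $299129$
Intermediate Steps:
$f{\left(A \right)} = -1$ ($f{\left(A \right)} = 2 - 3 = -1$)
$m{\left(W,h \right)} = 44 + W$
$l{\left(S \right)} = 43$ ($l{\left(S \right)} = 44 - 1 = 43$)
$n = 299086$
$n + l{\left(-266 \right)} = 299086 + 43 = 299129$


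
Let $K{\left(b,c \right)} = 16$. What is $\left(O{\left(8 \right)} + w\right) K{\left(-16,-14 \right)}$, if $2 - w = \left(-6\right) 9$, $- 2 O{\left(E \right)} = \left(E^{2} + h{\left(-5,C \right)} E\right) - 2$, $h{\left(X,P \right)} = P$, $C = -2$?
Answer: $528$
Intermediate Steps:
$O{\left(E \right)} = 1 + E - \frac{E^{2}}{2}$ ($O{\left(E \right)} = - \frac{\left(E^{2} - 2 E\right) - 2}{2} = - \frac{-2 + E^{2} - 2 E}{2} = 1 + E - \frac{E^{2}}{2}$)
$w = 56$ ($w = 2 - \left(-6\right) 9 = 2 - -54 = 2 + 54 = 56$)
$\left(O{\left(8 \right)} + w\right) K{\left(-16,-14 \right)} = \left(\left(1 + 8 - \frac{8^{2}}{2}\right) + 56\right) 16 = \left(\left(1 + 8 - 32\right) + 56\right) 16 = \left(-23 + 56\right) 16 = 33 \cdot 16 = 528$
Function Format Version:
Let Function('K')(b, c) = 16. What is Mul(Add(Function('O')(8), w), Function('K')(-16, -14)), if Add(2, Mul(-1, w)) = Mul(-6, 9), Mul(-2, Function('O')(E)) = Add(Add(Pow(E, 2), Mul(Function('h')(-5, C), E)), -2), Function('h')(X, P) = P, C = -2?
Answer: 528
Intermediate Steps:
Function('O')(E) = Add(1, E, Mul(Rational(-1, 2), Pow(E, 2))) (Function('O')(E) = Mul(Rational(-1, 2), Add(Add(Pow(E, 2), Mul(-2, E)), -2)) = Mul(Rational(-1, 2), Add(-2, Pow(E, 2), Mul(-2, E))) = Add(1, E, Mul(Rational(-1, 2), Pow(E, 2))))
w = 56 (w = Add(2, Mul(-1, Mul(-6, 9))) = Add(2, Mul(-1, -54)) = Add(2, 54) = 56)
Mul(Add(Function('O')(8), w), Function('K')(-16, -14)) = Mul(Add(Add(1, 8, Mul(Rational(-1, 2), Pow(8, 2))), 56), 16) = Mul(Add(Add(1, 8, Mul(Rational(-1, 2), 64)), 56), 16) = Mul(Add(Add(1, 8, -32), 56), 16) = Mul(Add(-23, 56), 16) = Mul(33, 16) = 528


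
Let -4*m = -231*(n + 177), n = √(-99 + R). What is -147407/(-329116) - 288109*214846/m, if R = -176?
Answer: -1201946321810094177/200226604732 + 309495331070*I*√11/1825131 ≈ -6.0029e+6 + 5.6241e+5*I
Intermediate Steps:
n = 5*I*√11 (n = √(-99 - 176) = √(-275) = 5*I*√11 ≈ 16.583*I)
m = 40887/4 + 1155*I*√11/4 (m = -(-231)*(5*I*√11 + 177)/4 = -(-231)*(177 + 5*I*√11)/4 = -(-40887 - 1155*I*√11)/4 = 40887/4 + 1155*I*√11/4 ≈ 10222.0 + 957.68*I)
-147407/(-329116) - 288109*214846/m = -147407/(-329116) - 288109*214846/(40887/4 + 1155*I*√11/4) = -147407*(-1/329116) - 288109*214846/(40887/4 + 1155*I*√11/4) = 147407/329116 - 288109/(40887/859384 + 1155*I*√11/859384)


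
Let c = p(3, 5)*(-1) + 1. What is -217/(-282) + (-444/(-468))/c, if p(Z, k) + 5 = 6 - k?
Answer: 5861/6110 ≈ 0.95925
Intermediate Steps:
p(Z, k) = 1 - k (p(Z, k) = -5 + (6 - k) = 1 - k)
c = 5 (c = (1 - 1*5)*(-1) + 1 = (1 - 5)*(-1) + 1 = -4*(-1) + 1 = 4 + 1 = 5)
-217/(-282) + (-444/(-468))/c = -217/(-282) - 444/(-468)/5 = -217*(-1/282) - 444*(-1/468)*(1/5) = 217/282 + (37/39)*(1/5) = 217/282 + 37/195 = 5861/6110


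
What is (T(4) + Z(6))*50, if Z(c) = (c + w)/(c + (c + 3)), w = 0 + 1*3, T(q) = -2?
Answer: -70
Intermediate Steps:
w = 3 (w = 0 + 3 = 3)
Z(c) = (3 + c)/(3 + 2*c) (Z(c) = (c + 3)/(c + (c + 3)) = (3 + c)/(c + (3 + c)) = (3 + c)/(3 + 2*c))
(T(4) + Z(6))*50 = (-2 + (3 + 6)/(3 + 2*6))*50 = (-2 + 9/(3 + 12))*50 = (-2 + 9/15)*50 = (-2 + (1/15)*9)*50 = (-2 + ⅗)*50 = -7/5*50 = -70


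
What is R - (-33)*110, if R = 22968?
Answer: 26598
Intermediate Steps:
R - (-33)*110 = 22968 - (-33)*110 = 22968 - 1*(-3630) = 22968 + 3630 = 26598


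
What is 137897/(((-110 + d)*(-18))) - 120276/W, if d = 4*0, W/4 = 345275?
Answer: 9510570011/136728900 ≈ 69.558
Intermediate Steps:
W = 1381100 (W = 4*345275 = 1381100)
d = 0
137897/(((-110 + d)*(-18))) - 120276/W = 137897/(((-110 + 0)*(-18))) - 120276/1381100 = 137897/((-110*(-18))) - 120276*1/1381100 = 137897/1980 - 30069/345275 = 9510570011/136728900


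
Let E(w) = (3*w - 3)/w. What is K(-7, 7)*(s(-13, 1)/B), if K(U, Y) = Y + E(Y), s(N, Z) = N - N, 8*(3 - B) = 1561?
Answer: 0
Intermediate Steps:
B = -1537/8 (B = 3 - 1/8*1561 = 3 - 1561/8 = -1537/8 ≈ -192.13)
s(N, Z) = 0
E(w) = (-3 + 3*w)/w
K(U, Y) = 3 + Y - 3/Y (K(U, Y) = Y + (3 - 3/Y) = 3 + Y - 3/Y)
K(-7, 7)*(s(-13, 1)/B) = (3 + 7 - 3/7)*(0/(-1537/8)) = (3 + 7 - 3*1/7)*(0*(-8/1537)) = (3 + 7 - 3/7)*0 = (67/7)*0 = 0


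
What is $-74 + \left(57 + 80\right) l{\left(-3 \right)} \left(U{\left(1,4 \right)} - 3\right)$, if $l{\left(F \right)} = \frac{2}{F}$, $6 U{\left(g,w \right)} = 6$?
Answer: $\frac{326}{3} \approx 108.67$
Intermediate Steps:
$U{\left(g,w \right)} = 1$ ($U{\left(g,w \right)} = \frac{1}{6} \cdot 6 = 1$)
$-74 + \left(57 + 80\right) l{\left(-3 \right)} \left(U{\left(1,4 \right)} - 3\right) = -74 + \left(57 + 80\right) \frac{2}{-3} \left(1 - 3\right) = -74 + 137 \cdot 2 \left(- \frac{1}{3}\right) \left(-2\right) = -74 + 137 \left(\left(- \frac{2}{3}\right) \left(-2\right)\right) = -74 + 137 \cdot \frac{4}{3} = -74 + \frac{548}{3} = \frac{326}{3}$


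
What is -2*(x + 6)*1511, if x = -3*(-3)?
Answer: -45330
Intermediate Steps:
x = 9
-2*(x + 6)*1511 = -2*(9 + 6)*1511 = -2*15*1511 = -30*1511 = -45330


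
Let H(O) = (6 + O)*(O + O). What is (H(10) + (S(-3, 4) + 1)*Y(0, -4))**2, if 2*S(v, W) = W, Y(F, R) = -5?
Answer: 93025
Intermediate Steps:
S(v, W) = W/2
H(O) = 2*O*(6 + O) (H(O) = (6 + O)*(2*O) = 2*O*(6 + O))
(H(10) + (S(-3, 4) + 1)*Y(0, -4))**2 = (2*10*(6 + 10) + ((1/2)*4 + 1)*(-5))**2 = (2*10*16 + (2 + 1)*(-5))**2 = (320 + 3*(-5))**2 = (320 - 15)**2 = 305**2 = 93025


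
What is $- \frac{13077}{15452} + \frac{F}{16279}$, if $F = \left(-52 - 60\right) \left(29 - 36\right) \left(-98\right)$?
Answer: $- \frac{1400088547}{251543108} \approx -5.566$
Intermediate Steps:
$F = -76832$ ($F = \left(-112\right) \left(-7\right) \left(-98\right) = 784 \left(-98\right) = -76832$)
$- \frac{13077}{15452} + \frac{F}{16279} = - \frac{13077}{15452} - \frac{76832}{16279} = - \frac{1400088547}{251543108}$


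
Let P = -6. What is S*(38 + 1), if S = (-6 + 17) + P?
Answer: 195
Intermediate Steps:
S = 5 (S = (-6 + 17) - 6 = 11 - 6 = 5)
S*(38 + 1) = 5*(38 + 1) = 5*39 = 195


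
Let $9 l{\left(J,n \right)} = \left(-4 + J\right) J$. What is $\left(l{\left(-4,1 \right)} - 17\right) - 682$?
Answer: $- \frac{6259}{9} \approx -695.44$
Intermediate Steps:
$l{\left(J,n \right)} = \frac{J \left(-4 + J\right)}{9}$ ($l{\left(J,n \right)} = \frac{\left(-4 + J\right) J}{9} = \frac{J \left(-4 + J\right)}{9}$)
$\left(l{\left(-4,1 \right)} - 17\right) - 682 = \left(\frac{1}{9} \left(-4\right) \left(-4 - 4\right) - 17\right) - 682 = \left(\frac{1}{9} \left(-4\right) \left(-8\right) - 17\right) - 682 = \left(\frac{32}{9} - 17\right) - 682 = - \frac{121}{9} - 682 = - \frac{6259}{9}$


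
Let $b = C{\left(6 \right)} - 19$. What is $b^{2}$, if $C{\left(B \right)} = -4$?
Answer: $529$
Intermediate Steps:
$b = -23$ ($b = -4 - 19 = -23$)
$b^{2} = \left(-23\right)^{2} = 529$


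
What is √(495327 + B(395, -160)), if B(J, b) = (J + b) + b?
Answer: √495402 ≈ 703.85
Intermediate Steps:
B(J, b) = J + 2*b
√(495327 + B(395, -160)) = √(495327 + (395 + 2*(-160))) = √(495327 + (395 - 320)) = √(495327 + 75) = √495402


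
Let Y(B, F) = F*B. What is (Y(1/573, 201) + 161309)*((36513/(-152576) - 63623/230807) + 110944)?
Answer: 60186615230841228163467/3363090643456 ≈ 1.7896e+10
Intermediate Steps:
Y(B, F) = B*F
(Y(1/573, 201) + 161309)*((36513/(-152576) - 63623/230807) + 110944) = (201/573 + 161309)*((36513/(-152576) - 63623/230807) + 110944) = ((1/573)*201 + 161309)*((36513*(-1/152576) - 63623*1/230807) + 110944) = (67/191 + 161309)*((-36513/152576 - 63623/230807) + 110944) = 30810086*(-18134798839/35215608832 + 110944)/191 = (30810086/191)*(3906942371458569/35215608832) = 60186615230841228163467/3363090643456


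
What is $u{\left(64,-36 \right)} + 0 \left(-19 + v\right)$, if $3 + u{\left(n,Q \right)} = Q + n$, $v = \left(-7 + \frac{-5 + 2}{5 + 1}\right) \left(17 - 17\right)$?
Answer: $25$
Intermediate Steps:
$v = 0$ ($v = \left(-7 - \frac{3}{6}\right) 0 = \left(-7 - \frac{1}{2}\right) 0 = \left(- \frac{15}{2}\right) 0 = 0$)
$u{\left(n,Q \right)} = -3 + Q + n$ ($u{\left(n,Q \right)} = -3 + \left(Q + n\right) = -3 + Q + n$)
$u{\left(64,-36 \right)} + 0 \left(-19 + v\right) = \left(-3 - 36 + 64\right) + 0 \left(-19 + 0\right) = 25 + 0 \left(-19\right) = 25 + 0 = 25$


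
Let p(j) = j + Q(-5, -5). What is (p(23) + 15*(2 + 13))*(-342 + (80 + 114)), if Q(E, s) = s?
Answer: -35964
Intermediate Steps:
p(j) = -5 + j (p(j) = j - 5 = -5 + j)
(p(23) + 15*(2 + 13))*(-342 + (80 + 114)) = ((-5 + 23) + 15*(2 + 13))*(-342 + (80 + 114)) = (18 + 15*15)*(-342 + 194) = (18 + 225)*(-148) = 243*(-148) = -35964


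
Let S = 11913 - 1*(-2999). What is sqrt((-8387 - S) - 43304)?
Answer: 149*I*sqrt(3) ≈ 258.08*I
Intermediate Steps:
S = 14912 (S = 11913 + 2999 = 14912)
sqrt((-8387 - S) - 43304) = sqrt((-8387 - 1*14912) - 43304) = sqrt((-8387 - 14912) - 43304) = sqrt(-23299 - 43304) = sqrt(-66603) = 149*I*sqrt(3)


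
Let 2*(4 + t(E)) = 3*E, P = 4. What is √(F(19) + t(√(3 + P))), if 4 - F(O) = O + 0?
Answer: √(-76 + 6*√7)/2 ≈ 3.877*I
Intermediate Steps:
F(O) = 4 - O (F(O) = 4 - (O + 0) = 4 - O)
t(E) = -4 + 3*E/2 (t(E) = -4 + (3*E)/2 = -4 + 3*E/2)
√(F(19) + t(√(3 + P))) = √((4 - 1*19) + (-4 + 3*√(3 + 4)/2)) = √((4 - 19) + (-4 + 3*√7/2)) = √(-15 + (-4 + 3*√7/2)) = √(-19 + 3*√7/2)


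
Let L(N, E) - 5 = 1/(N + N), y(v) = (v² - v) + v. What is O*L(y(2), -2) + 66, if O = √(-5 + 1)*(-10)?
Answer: 66 - 205*I/2 ≈ 66.0 - 102.5*I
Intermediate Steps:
y(v) = v²
L(N, E) = 5 + 1/(2*N) (L(N, E) = 5 + 1/(N + N) = 5 + 1/(2*N))
O = -20*I (O = √(-4)*(-10) = (2*I)*(-10) = -20*I ≈ -20.0*I)
O*L(y(2), -2) + 66 = (-20*I)*(5 + 1/(2*(2²))) + 66 = (-20*I)*(5 + (½)/4) + 66 = (-20*I)*(5 + (½)*(¼)) + 66 = (-20*I)*(5 + ⅛) + 66 = -20*I*(41/8) + 66 = -205*I/2 + 66 = 66 - 205*I/2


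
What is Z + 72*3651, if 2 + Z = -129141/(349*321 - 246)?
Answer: 9794756023/37261 ≈ 2.6287e+5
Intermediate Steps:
Z = -117569/37261 (Z = -2 - 129141/(349*321 - 246) = -2 - 129141/(112029 - 246) = -2 - 129141/111783 = -2 - 129141*1/111783 = -2 - 43047/37261 = -117569/37261 ≈ -3.1553)
Z + 72*3651 = -117569/37261 + 72*3651 = -117569/37261 + 262872 = 9794756023/37261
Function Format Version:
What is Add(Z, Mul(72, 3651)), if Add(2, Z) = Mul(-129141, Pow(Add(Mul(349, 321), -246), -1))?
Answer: Rational(9794756023, 37261) ≈ 2.6287e+5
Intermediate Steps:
Z = Rational(-117569, 37261) (Z = Add(-2, Mul(-129141, Pow(Add(Mul(349, 321), -246), -1))) = Add(-2, Mul(-129141, Pow(Add(112029, -246), -1))) = Add(-2, Mul(-129141, Pow(111783, -1))) = Add(-2, Mul(-129141, Rational(1, 111783))) = Add(-2, Rational(-43047, 37261)) = Rational(-117569, 37261) ≈ -3.1553)
Add(Z, Mul(72, 3651)) = Add(Rational(-117569, 37261), Mul(72, 3651)) = Add(Rational(-117569, 37261), 262872) = Rational(9794756023, 37261)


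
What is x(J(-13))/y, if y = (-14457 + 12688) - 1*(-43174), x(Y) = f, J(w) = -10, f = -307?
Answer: -307/41405 ≈ -0.0074146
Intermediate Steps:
x(Y) = -307
y = 41405 (y = -1769 + 43174 = 41405)
x(J(-13))/y = -307/41405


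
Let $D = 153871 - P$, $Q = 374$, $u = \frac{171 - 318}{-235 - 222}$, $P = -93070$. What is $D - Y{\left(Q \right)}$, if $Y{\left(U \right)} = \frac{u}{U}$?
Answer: $\frac{42206661691}{170918} \approx 2.4694 \cdot 10^{5}$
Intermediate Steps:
$u = \frac{147}{457}$ ($u = - \frac{147}{-457} = \left(-147\right) \left(- \frac{1}{457}\right) = \frac{147}{457} \approx 0.32166$)
$Y{\left(U \right)} = \frac{147}{457 U}$
$D = 246941$ ($D = 153871 - -93070 = 153871 + 93070 = 246941$)
$D - Y{\left(Q \right)} = 246941 - \frac{147}{457 \cdot 374} = 246941 - \frac{147}{457} \cdot \frac{1}{374} = 246941 - \frac{147}{170918} = \frac{42206661691}{170918}$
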